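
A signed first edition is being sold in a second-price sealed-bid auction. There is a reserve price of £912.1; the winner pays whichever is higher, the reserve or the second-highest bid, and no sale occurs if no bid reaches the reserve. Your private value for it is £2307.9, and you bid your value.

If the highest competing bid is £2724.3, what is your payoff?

Your bid £2307.9 is below the highest competing bid £2724.3, so you lose. Payoff £0.

£0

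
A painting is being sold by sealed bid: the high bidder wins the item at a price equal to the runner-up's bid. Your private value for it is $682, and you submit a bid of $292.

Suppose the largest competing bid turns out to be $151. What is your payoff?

$531

Your bid $292 exceeds the highest competing bid $151, so you win.
In a second-price auction the winner pays the second-highest bid, $151.
Payoff = value − price = $682 − $151 = $531.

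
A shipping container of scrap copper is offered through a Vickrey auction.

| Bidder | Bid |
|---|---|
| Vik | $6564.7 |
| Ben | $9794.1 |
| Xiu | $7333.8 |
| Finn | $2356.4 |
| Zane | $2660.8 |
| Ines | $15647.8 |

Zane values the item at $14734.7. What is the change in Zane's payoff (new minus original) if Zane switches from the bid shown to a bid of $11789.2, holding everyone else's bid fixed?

$0

The highest bid among the other bidders is $15647.8; Zane's bid doesn't change that.
Original bid $2660.8: Zane is not highest (top rival bid is $15647.8); payoff $0.
Alternative bid $11789.2: Zane is not highest (top rival bid is $15647.8); payoff $0.
Change in payoff = $0 − ($0) = $0.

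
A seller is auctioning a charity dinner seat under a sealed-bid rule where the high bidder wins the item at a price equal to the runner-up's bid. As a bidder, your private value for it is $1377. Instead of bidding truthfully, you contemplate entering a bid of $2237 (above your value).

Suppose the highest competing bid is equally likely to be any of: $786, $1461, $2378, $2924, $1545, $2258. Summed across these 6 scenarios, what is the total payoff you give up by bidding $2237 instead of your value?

$252

The deviation costs you only when the competing bid falls strictly between $1377 and $2237; elsewhere both bids give the same outcome.
$786: outcomes coincide → loss $0.
$1461: truthful payoff $0, deviation payoff −$84 → loss $84.
$2378: outcomes coincide → loss $0.
$2924: outcomes coincide → loss $0.
$1545: truthful payoff $0, deviation payoff −$168 → loss $168.
$2258: outcomes coincide → loss $0.
Total loss = $84 + $168 = $252.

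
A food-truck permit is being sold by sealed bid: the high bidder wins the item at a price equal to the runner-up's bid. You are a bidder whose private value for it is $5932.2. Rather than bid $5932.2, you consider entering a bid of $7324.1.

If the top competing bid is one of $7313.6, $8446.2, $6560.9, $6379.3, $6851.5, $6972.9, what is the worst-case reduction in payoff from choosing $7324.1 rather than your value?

$7313.6: truthful gives $0, deviation gives −$1381.4 → loss $1381.4.
$8446.2: same outcome either way → loss $0.
$6560.9: truthful gives $0, deviation gives −$628.7 → loss $628.7.
$6379.3: truthful gives $0, deviation gives −$447.1 → loss $447.1.
$6851.5: truthful gives $0, deviation gives −$919.3 → loss $919.3.
$6972.9: truthful gives $0, deviation gives −$1040.7 → loss $1040.7.
Maximum loss: $1381.4.

$1381.4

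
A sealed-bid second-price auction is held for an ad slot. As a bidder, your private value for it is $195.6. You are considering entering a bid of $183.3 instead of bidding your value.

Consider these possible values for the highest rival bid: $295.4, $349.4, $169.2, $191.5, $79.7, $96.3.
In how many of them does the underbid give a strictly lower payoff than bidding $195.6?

1

The deviation hurts exactly when the highest competing bid lies strictly between $183.3 and $195.6 — underbidding then forfeits a profitable win.
$295.4: above both → same outcome either way.
$349.4: above both → same outcome either way.
$169.2: below both → same outcome either way.
$191.5: inside the interval → strictly worse (loss $4.1).
$79.7: below both → same outcome either way.
$96.3: below both → same outcome either way.
Count: 1.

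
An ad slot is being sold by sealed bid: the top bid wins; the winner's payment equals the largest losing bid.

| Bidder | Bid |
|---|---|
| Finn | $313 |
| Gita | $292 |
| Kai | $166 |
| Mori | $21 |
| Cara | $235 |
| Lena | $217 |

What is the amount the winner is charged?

Highest bid: Finn at $313, so Finn wins.
Second-highest bid: Gita at $292 — that is the price the winner pays.

$292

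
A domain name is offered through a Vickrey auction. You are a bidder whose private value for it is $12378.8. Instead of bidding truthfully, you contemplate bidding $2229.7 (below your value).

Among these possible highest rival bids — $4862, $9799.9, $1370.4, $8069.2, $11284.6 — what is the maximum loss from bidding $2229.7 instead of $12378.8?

$7516.8

$4862: truthful gives $7516.8, deviation gives $0 → loss $7516.8.
$9799.9: truthful gives $2578.9, deviation gives $0 → loss $2578.9.
$1370.4: same outcome either way → loss $0.
$8069.2: truthful gives $4309.6, deviation gives $0 → loss $4309.6.
$11284.6: truthful gives $1094.2, deviation gives $0 → loss $1094.2.
Maximum loss: $7516.8.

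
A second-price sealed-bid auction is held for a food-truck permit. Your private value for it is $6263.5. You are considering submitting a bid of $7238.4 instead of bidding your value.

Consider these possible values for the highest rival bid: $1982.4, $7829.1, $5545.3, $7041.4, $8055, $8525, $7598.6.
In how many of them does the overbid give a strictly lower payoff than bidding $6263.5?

The deviation hurts exactly when the highest competing bid lies strictly between $6263.5 and $7238.4 — overbidding then wins at a price above your value.
$1982.4: below both → same outcome either way.
$7829.1: above both → same outcome either way.
$5545.3: below both → same outcome either way.
$7041.4: inside the interval → strictly worse (loss $777.9).
$8055: above both → same outcome either way.
$8525: above both → same outcome either way.
$7598.6: above both → same outcome either way.
Count: 1.

1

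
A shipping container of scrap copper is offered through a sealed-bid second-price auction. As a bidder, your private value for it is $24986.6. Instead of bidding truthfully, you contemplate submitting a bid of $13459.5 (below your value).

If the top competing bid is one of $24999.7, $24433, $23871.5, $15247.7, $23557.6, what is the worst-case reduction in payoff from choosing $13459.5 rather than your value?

$24999.7: same outcome either way → loss $0.
$24433: truthful gives $553.6, deviation gives $0 → loss $553.6.
$23871.5: truthful gives $1115.1, deviation gives $0 → loss $1115.1.
$15247.7: truthful gives $9738.9, deviation gives $0 → loss $9738.9.
$23557.6: truthful gives $1429, deviation gives $0 → loss $1429.
Maximum loss: $9738.9.

$9738.9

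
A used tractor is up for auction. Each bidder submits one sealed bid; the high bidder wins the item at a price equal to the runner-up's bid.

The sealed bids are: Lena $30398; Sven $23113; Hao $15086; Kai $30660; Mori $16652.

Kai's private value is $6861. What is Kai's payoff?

Highest bid: Kai at $30660, so Kai wins.
Second-highest bid: Lena at $30398 — that is the price the winner pays.
Kai's payoff = value − price = $6861 − $30398 = −$23537.

−$23537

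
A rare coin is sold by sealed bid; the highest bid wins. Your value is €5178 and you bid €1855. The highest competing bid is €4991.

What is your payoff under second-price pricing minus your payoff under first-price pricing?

€0

Your bid €1855 is below €4991, so you lose under either rule.
Payoff is €0 in both cases; difference = €0.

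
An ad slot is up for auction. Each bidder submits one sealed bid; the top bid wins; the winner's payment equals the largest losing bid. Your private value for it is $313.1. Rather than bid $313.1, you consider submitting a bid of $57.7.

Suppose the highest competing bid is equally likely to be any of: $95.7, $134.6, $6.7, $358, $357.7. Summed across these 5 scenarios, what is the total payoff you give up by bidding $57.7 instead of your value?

The deviation costs you only when the competing bid falls strictly between $57.7 and $313.1; elsewhere both bids give the same outcome.
$95.7: truthful payoff $217.4, deviation payoff $0 → loss $217.4.
$134.6: truthful payoff $178.5, deviation payoff $0 → loss $178.5.
$6.7: outcomes coincide → loss $0.
$358: outcomes coincide → loss $0.
$357.7: outcomes coincide → loss $0.
Total loss = $217.4 + $178.5 = $395.9.

$395.9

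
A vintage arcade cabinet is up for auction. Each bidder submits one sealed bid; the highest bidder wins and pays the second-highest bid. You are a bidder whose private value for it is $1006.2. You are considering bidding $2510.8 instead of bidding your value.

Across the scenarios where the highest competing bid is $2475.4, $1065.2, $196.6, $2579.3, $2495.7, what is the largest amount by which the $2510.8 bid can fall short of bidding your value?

$2475.4: truthful gives $0, deviation gives −$1469.2 → loss $1469.2.
$1065.2: truthful gives $0, deviation gives −$59 → loss $59.
$196.6: same outcome either way → loss $0.
$2579.3: same outcome either way → loss $0.
$2495.7: truthful gives $0, deviation gives −$1489.5 → loss $1489.5.
Maximum loss: $1489.5.

$1489.5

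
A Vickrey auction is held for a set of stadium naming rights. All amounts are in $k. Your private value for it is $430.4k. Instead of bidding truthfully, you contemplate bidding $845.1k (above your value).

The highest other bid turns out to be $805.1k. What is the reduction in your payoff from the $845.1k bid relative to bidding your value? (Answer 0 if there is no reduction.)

$374.7k

Bidding your value $430.4k: you lose (since $430.4k < $805.1k). Payoff $0k.
Bidding $845.1k: you win and pay $805.1k. Payoff $430.4k − $805.1k = −$374.7k.
The competing bid $805.1k lies between your value and your inflated bid, so overbidding wins an item priced above your value.
Loss from deviating = $0k − (−$374.7k) = $374.7k.
Because the price is fixed by the runner-up's bid, deviating from your value can only change a good outcome into a bad one — never the reverse.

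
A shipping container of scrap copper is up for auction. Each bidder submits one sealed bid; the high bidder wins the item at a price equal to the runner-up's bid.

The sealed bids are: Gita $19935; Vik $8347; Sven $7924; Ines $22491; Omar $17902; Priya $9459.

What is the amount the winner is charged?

Highest bid: Ines at $22491, so Ines wins.
Second-highest bid: Gita at $19935 — that is the price the winner pays.

$19935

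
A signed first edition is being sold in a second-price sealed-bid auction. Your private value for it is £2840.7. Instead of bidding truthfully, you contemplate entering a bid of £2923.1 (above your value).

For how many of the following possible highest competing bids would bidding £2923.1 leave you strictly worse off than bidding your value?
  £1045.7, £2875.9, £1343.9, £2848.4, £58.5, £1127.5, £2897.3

The deviation hurts exactly when the highest competing bid lies strictly between £2840.7 and £2923.1 — overbidding then wins at a price above your value.
£1045.7: below both → same outcome either way.
£2875.9: inside the interval → strictly worse (loss £35.2).
£1343.9: below both → same outcome either way.
£2848.4: inside the interval → strictly worse (loss £7.7).
£58.5: below both → same outcome either way.
£1127.5: below both → same outcome either way.
£2897.3: inside the interval → strictly worse (loss £56.6).
Count: 3.

3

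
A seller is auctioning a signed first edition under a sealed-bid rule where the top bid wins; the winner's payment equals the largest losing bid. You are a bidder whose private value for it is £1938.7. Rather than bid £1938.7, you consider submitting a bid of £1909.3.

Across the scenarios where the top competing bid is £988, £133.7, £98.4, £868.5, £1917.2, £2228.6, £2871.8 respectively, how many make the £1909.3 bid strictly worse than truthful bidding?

1

The deviation hurts exactly when the highest competing bid lies strictly between £1909.3 and £1938.7 — underbidding then forfeits a profitable win.
£988: below both → same outcome either way.
£133.7: below both → same outcome either way.
£98.4: below both → same outcome either way.
£868.5: below both → same outcome either way.
£1917.2: inside the interval → strictly worse (loss £21.5).
£2228.6: above both → same outcome either way.
£2871.8: above both → same outcome either way.
Count: 1.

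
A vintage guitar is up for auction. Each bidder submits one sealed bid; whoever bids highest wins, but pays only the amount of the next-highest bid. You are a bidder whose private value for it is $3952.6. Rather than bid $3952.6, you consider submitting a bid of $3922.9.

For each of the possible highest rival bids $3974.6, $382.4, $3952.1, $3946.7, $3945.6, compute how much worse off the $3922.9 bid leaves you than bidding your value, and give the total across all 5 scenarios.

The deviation costs you only when the competing bid falls strictly between $3922.9 and $3952.6; elsewhere both bids give the same outcome.
$3974.6: outcomes coincide → loss $0.
$382.4: outcomes coincide → loss $0.
$3952.1: truthful payoff $0.5, deviation payoff $0 → loss $0.5.
$3946.7: truthful payoff $5.9, deviation payoff $0 → loss $5.9.
$3945.6: truthful payoff $7, deviation payoff $0 → loss $7.
Total loss = $0.5 + $5.9 + $7 = $13.4.

$13.4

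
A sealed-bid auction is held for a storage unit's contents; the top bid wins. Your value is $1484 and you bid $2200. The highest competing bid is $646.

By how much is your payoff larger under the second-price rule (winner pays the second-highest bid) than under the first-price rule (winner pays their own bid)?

You have the highest bid, so you win under either rule.
Second-price: pay $646 → payoff $838.
First-price: pay your own bid $2200 → payoff −$716.
Difference = $838 − (−$716) = $1554.

$1554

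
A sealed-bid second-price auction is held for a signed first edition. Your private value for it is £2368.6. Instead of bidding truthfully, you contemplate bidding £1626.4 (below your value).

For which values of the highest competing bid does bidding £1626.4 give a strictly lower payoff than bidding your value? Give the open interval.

If the competing bid is below £1626.4, both bids win at the same price — no difference.
If it is above £2368.6, both bids lose — no difference.
If it lies strictly between £1626.4 and £2368.6, bidding your value wins at a price below your value (positive payoff) while bidding £1626.4 loses (payoff 0).
So the deviation strictly hurts on the open interval (£1626.4, £2368.6).
Because the price is fixed by the runner-up's bid, deviating from your value can only change a good outcome into a bad one — never the reverse.

(£1626.4, £2368.6)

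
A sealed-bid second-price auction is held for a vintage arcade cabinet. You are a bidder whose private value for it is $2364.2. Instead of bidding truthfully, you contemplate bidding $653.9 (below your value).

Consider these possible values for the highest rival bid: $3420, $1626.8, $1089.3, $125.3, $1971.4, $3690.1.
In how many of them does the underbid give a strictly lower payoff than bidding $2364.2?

The deviation hurts exactly when the highest competing bid lies strictly between $653.9 and $2364.2 — underbidding then forfeits a profitable win.
$3420: above both → same outcome either way.
$1626.8: inside the interval → strictly worse (loss $737.4).
$1089.3: inside the interval → strictly worse (loss $1274.9).
$125.3: below both → same outcome either way.
$1971.4: inside the interval → strictly worse (loss $392.8).
$3690.1: above both → same outcome either way.
Count: 3.

3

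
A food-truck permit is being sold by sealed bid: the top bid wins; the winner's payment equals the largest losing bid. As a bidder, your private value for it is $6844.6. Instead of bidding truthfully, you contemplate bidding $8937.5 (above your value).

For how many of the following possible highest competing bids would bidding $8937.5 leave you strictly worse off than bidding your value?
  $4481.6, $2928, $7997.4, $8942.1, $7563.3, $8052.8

3

The deviation hurts exactly when the highest competing bid lies strictly between $6844.6 and $8937.5 — overbidding then wins at a price above your value.
$4481.6: below both → same outcome either way.
$2928: below both → same outcome either way.
$7997.4: inside the interval → strictly worse (loss $1152.8).
$8942.1: above both → same outcome either way.
$7563.3: inside the interval → strictly worse (loss $718.7).
$8052.8: inside the interval → strictly worse (loss $1208.2).
Count: 3.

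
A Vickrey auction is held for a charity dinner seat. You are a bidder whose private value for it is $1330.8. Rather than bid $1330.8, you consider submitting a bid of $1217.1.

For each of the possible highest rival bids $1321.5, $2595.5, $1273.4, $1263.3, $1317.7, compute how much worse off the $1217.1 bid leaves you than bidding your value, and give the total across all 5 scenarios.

The deviation costs you only when the competing bid falls strictly between $1217.1 and $1330.8; elsewhere both bids give the same outcome.
$1321.5: truthful payoff $9.3, deviation payoff $0 → loss $9.3.
$2595.5: outcomes coincide → loss $0.
$1273.4: truthful payoff $57.4, deviation payoff $0 → loss $57.4.
$1263.3: truthful payoff $67.5, deviation payoff $0 → loss $67.5.
$1317.7: truthful payoff $13.1, deviation payoff $0 → loss $13.1.
Total loss = $9.3 + $57.4 + $67.5 + $13.1 = $147.3.
In a second-price auction your bid sets only whether you win, not what you pay, so bidding your true value is weakly dominant.

$147.3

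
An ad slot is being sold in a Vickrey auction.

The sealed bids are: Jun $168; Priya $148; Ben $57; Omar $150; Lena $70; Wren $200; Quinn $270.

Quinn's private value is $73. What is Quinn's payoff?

−$127

Highest bid: Quinn at $270, so Quinn wins.
Second-highest bid: Wren at $200 — that is the price the winner pays.
Quinn's payoff = value − price = $73 − $200 = −$127.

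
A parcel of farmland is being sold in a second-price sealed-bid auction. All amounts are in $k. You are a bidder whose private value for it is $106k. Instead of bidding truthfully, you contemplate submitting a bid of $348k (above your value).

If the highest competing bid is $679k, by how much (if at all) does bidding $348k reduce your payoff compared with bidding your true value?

$0k

Bidding your value $106k: you lose (since $106k < $679k). Payoff $0k.
Bidding $348k: you lose. Payoff $0k.
Difference = $0k − $0k = $0k; both bids lead to the same outcome because the competing bid is above both your value and your alternative bid.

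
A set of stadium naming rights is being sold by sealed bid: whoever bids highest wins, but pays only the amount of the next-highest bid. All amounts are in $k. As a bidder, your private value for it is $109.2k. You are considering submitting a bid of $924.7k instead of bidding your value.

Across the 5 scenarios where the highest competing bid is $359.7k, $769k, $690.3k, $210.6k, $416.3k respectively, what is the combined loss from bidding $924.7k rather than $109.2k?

The deviation costs you only when the competing bid falls strictly between $109.2k and $924.7k; elsewhere both bids give the same outcome.
$359.7k: truthful payoff $0k, deviation payoff −$250.5k → loss $250.5k.
$769k: truthful payoff $0k, deviation payoff −$659.8k → loss $659.8k.
$690.3k: truthful payoff $0k, deviation payoff −$581.1k → loss $581.1k.
$210.6k: truthful payoff $0k, deviation payoff −$101.4k → loss $101.4k.
$416.3k: truthful payoff $0k, deviation payoff −$307.1k → loss $307.1k.
Total loss = $250.5k + $659.8k + $581.1k + $101.4k + $307.1k = $1899.9k.

$1899.9k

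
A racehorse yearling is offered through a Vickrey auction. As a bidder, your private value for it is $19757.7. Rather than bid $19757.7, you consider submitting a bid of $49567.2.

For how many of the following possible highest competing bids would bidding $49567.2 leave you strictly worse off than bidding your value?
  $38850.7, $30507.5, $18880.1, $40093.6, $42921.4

4

The deviation hurts exactly when the highest competing bid lies strictly between $19757.7 and $49567.2 — overbidding then wins at a price above your value.
$38850.7: inside the interval → strictly worse (loss $19093).
$30507.5: inside the interval → strictly worse (loss $10749.8).
$18880.1: below both → same outcome either way.
$40093.6: inside the interval → strictly worse (loss $20335.9).
$42921.4: inside the interval → strictly worse (loss $23163.7).
Count: 4.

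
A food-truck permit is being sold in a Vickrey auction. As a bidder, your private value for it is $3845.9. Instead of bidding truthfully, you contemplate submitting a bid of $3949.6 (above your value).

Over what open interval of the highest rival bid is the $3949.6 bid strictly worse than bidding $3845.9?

($3845.9, $3949.6)

If the competing bid is below $3845.9, both bids win at the same price — no difference.
If it is above $3949.6, both bids lose — no difference.
If it lies strictly between $3845.9 and $3949.6, bidding your value loses (payoff 0) while bidding $3949.6 wins at a price above your value (payoff negative).
So the deviation strictly hurts on the open interval ($3845.9, $3949.6).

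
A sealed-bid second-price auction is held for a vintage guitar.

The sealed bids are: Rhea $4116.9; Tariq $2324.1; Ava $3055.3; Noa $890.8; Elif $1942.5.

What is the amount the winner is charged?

$3055.3

Highest bid: Rhea at $4116.9, so Rhea wins.
Second-highest bid: Ava at $3055.3 — that is the price the winner pays.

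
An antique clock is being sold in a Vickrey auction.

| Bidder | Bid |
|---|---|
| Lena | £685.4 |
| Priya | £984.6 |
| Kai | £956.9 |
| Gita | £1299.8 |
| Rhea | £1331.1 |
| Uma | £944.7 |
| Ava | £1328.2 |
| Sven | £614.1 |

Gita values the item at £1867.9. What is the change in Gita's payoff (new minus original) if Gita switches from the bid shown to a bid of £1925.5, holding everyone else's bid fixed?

£536.8

The highest bid among the other bidders is £1331.1; Gita's bid doesn't change that.
Original bid £1299.8: Gita is not highest (top rival bid is £1331.1); payoff £0.
Alternative bid £1925.5: Gita is highest, pays the top rival bid £1331.1; payoff £1867.9 − £1331.1 = £536.8.
Change in payoff = £536.8 − (£0) = £536.8.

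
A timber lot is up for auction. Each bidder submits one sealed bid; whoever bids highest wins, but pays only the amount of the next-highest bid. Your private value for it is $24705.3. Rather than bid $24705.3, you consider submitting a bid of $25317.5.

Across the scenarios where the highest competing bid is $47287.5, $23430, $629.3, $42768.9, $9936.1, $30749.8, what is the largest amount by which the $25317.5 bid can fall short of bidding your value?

$47287.5: same outcome either way → loss $0.
$23430: same outcome either way → loss $0.
$629.3: same outcome either way → loss $0.
$42768.9: same outcome either way → loss $0.
$9936.1: same outcome either way → loss $0.
$30749.8: same outcome either way → loss $0.
Maximum loss: $0.

$0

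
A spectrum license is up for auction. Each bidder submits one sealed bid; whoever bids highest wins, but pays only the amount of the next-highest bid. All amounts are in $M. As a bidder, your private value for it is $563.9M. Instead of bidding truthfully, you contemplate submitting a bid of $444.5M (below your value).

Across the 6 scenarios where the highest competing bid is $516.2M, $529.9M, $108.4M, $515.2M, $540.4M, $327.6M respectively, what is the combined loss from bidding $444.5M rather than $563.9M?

The deviation costs you only when the competing bid falls strictly between $444.5M and $563.9M; elsewhere both bids give the same outcome.
$516.2M: truthful payoff $47.7M, deviation payoff $0M → loss $47.7M.
$529.9M: truthful payoff $34M, deviation payoff $0M → loss $34M.
$108.4M: outcomes coincide → loss $0M.
$515.2M: truthful payoff $48.7M, deviation payoff $0M → loss $48.7M.
$540.4M: truthful payoff $23.5M, deviation payoff $0M → loss $23.5M.
$327.6M: outcomes coincide → loss $0M.
Total loss = $47.7M + $34M + $48.7M + $23.5M = $153.9M.

$153.9M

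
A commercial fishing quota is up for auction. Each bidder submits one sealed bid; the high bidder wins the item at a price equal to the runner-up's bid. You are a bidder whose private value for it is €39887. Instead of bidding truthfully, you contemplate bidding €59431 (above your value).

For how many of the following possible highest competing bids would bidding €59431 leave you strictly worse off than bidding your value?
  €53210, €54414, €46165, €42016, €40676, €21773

The deviation hurts exactly when the highest competing bid lies strictly between €39887 and €59431 — overbidding then wins at a price above your value.
€53210: inside the interval → strictly worse (loss €13323).
€54414: inside the interval → strictly worse (loss €14527).
€46165: inside the interval → strictly worse (loss €6278).
€42016: inside the interval → strictly worse (loss €2129).
€40676: inside the interval → strictly worse (loss €789).
€21773: below both → same outcome either way.
Count: 5.

5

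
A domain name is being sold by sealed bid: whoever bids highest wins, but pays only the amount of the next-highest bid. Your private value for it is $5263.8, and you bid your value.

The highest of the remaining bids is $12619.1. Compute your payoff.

Your bid $5263.8 is below the highest competing bid $12619.1, so you lose.
A losing bidder pays nothing and receives nothing: payoff = $0.

$0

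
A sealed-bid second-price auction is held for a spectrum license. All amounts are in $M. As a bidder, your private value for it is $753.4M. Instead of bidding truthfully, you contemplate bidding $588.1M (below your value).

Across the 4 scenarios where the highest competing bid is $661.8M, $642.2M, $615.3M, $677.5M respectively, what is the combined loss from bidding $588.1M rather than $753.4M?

The deviation costs you only when the competing bid falls strictly between $588.1M and $753.4M; elsewhere both bids give the same outcome.
$661.8M: truthful payoff $91.6M, deviation payoff $0M → loss $91.6M.
$642.2M: truthful payoff $111.2M, deviation payoff $0M → loss $111.2M.
$615.3M: truthful payoff $138.1M, deviation payoff $0M → loss $138.1M.
$677.5M: truthful payoff $75.9M, deviation payoff $0M → loss $75.9M.
Total loss = $91.6M + $111.2M + $138.1M + $75.9M = $416.8M.
Because the price is fixed by the runner-up's bid, deviating from your value can only change a good outcome into a bad one — never the reverse.

$416.8M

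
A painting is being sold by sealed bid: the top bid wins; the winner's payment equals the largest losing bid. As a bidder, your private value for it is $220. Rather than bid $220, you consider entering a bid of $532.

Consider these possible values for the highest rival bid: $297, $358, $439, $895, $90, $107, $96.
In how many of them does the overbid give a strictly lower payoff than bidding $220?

The deviation hurts exactly when the highest competing bid lies strictly between $220 and $532 — overbidding then wins at a price above your value.
$297: inside the interval → strictly worse (loss $77).
$358: inside the interval → strictly worse (loss $138).
$439: inside the interval → strictly worse (loss $219).
$895: above both → same outcome either way.
$90: below both → same outcome either way.
$107: below both → same outcome either way.
$96: below both → same outcome either way.
Count: 3.

3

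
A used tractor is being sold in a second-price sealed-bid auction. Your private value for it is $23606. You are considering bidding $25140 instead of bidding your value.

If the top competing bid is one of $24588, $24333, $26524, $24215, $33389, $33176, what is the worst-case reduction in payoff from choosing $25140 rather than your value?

$24588: truthful gives $0, deviation gives −$982 → loss $982.
$24333: truthful gives $0, deviation gives −$727 → loss $727.
$26524: same outcome either way → loss $0.
$24215: truthful gives $0, deviation gives −$609 → loss $609.
$33389: same outcome either way → loss $0.
$33176: same outcome either way → loss $0.
Maximum loss: $982.

$982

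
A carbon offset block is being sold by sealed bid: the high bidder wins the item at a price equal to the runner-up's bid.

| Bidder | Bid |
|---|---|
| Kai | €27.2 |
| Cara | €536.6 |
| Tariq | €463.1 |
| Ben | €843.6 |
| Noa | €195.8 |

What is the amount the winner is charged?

€536.6

Highest bid: Ben at €843.6, so Ben wins.
Second-highest bid: Cara at €536.6 — that is the price the winner pays.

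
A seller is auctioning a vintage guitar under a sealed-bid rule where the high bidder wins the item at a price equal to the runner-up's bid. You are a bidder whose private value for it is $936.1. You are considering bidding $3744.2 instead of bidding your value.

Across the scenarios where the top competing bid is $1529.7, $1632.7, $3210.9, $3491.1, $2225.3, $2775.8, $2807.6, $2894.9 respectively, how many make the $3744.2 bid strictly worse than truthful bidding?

The deviation hurts exactly when the highest competing bid lies strictly between $936.1 and $3744.2 — overbidding then wins at a price above your value.
$1529.7: inside the interval → strictly worse (loss $593.6).
$1632.7: inside the interval → strictly worse (loss $696.6).
$3210.9: inside the interval → strictly worse (loss $2274.8).
$3491.1: inside the interval → strictly worse (loss $2555).
$2225.3: inside the interval → strictly worse (loss $1289.2).
$2775.8: inside the interval → strictly worse (loss $1839.7).
$2807.6: inside the interval → strictly worse (loss $1871.5).
$2894.9: inside the interval → strictly worse (loss $1958.8).
Count: 8.

8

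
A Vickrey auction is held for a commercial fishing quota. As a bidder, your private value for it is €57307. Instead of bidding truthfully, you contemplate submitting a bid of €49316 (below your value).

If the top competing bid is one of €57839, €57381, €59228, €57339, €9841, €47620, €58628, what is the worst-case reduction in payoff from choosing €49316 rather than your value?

€0

€57839: same outcome either way → loss €0.
€57381: same outcome either way → loss €0.
€59228: same outcome either way → loss €0.
€57339: same outcome either way → loss €0.
€9841: same outcome either way → loss €0.
€47620: same outcome either way → loss €0.
€58628: same outcome either way → loss €0.
Maximum loss: €0.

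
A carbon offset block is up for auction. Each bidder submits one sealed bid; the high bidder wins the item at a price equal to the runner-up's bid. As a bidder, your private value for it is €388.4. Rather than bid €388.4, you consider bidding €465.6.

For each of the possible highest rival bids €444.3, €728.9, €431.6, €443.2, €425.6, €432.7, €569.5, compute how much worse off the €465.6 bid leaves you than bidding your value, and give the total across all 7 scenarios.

€235.4

The deviation costs you only when the competing bid falls strictly between €388.4 and €465.6; elsewhere both bids give the same outcome.
€444.3: truthful payoff €0, deviation payoff −€55.9 → loss €55.9.
€728.9: outcomes coincide → loss €0.
€431.6: truthful payoff €0, deviation payoff −€43.2 → loss €43.2.
€443.2: truthful payoff €0, deviation payoff −€54.8 → loss €54.8.
€425.6: truthful payoff €0, deviation payoff −€37.2 → loss €37.2.
€432.7: truthful payoff €0, deviation payoff −€44.3 → loss €44.3.
€569.5: outcomes coincide → loss €0.
Total loss = €55.9 + €43.2 + €54.8 + €37.2 + €44.3 = €235.4.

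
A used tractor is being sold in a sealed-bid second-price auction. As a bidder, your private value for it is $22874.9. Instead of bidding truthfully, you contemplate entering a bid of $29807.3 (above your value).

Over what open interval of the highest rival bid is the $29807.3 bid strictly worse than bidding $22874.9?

If the competing bid is below $22874.9, both bids win at the same price — no difference.
If it is above $29807.3, both bids lose — no difference.
If it lies strictly between $22874.9 and $29807.3, bidding your value loses (payoff 0) while bidding $29807.3 wins at a price above your value (payoff negative).
So the deviation strictly hurts on the open interval ($22874.9, $29807.3).

($22874.9, $29807.3)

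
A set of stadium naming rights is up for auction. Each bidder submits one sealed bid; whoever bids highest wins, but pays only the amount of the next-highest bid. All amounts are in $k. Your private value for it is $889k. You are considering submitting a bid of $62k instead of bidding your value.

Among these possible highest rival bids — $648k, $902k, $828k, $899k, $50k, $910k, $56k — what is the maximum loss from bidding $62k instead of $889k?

$648k: truthful gives $241k, deviation gives $0k → loss $241k.
$902k: same outcome either way → loss $0k.
$828k: truthful gives $61k, deviation gives $0k → loss $61k.
$899k: same outcome either way → loss $0k.
$50k: same outcome either way → loss $0k.
$910k: same outcome either way → loss $0k.
$56k: same outcome either way → loss $0k.
Maximum loss: $241k.

$241k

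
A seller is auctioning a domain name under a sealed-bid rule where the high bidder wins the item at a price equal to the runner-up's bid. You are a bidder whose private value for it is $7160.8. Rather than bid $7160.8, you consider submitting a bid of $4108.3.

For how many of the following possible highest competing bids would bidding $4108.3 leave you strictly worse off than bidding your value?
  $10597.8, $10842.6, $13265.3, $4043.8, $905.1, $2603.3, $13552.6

The deviation hurts exactly when the highest competing bid lies strictly between $4108.3 and $7160.8 — underbidding then forfeits a profitable win.
$10597.8: above both → same outcome either way.
$10842.6: above both → same outcome either way.
$13265.3: above both → same outcome either way.
$4043.8: below both → same outcome either way.
$905.1: below both → same outcome either way.
$2603.3: below both → same outcome either way.
$13552.6: above both → same outcome either way.
Count: 0.

0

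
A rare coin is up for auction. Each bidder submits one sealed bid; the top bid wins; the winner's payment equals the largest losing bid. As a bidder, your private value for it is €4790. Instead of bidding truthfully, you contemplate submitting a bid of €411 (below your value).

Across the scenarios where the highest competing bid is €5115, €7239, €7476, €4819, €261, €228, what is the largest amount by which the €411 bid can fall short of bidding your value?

€5115: same outcome either way → loss €0.
€7239: same outcome either way → loss €0.
€7476: same outcome either way → loss €0.
€4819: same outcome either way → loss €0.
€261: same outcome either way → loss €0.
€228: same outcome either way → loss €0.
Maximum loss: €0.

€0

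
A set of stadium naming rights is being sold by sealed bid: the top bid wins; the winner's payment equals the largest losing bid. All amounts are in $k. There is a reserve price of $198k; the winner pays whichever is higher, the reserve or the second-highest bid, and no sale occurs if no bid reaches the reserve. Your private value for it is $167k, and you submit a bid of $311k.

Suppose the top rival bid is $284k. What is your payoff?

−$117k

Your bid $311k is the highest and exceeds the reserve.
Price = max(second-highest bid, reserve) = max($284k, $198k) = $284k.
Payoff = $167k − $284k = −$117k.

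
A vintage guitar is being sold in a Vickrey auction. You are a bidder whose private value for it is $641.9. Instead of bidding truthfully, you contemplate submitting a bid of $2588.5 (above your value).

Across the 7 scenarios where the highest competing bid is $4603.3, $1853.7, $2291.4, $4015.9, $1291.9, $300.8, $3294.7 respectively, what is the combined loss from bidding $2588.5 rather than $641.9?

$3511.3

The deviation costs you only when the competing bid falls strictly between $641.9 and $2588.5; elsewhere both bids give the same outcome.
$4603.3: outcomes coincide → loss $0.
$1853.7: truthful payoff $0, deviation payoff −$1211.8 → loss $1211.8.
$2291.4: truthful payoff $0, deviation payoff −$1649.5 → loss $1649.5.
$4015.9: outcomes coincide → loss $0.
$1291.9: truthful payoff $0, deviation payoff −$650 → loss $650.
$300.8: outcomes coincide → loss $0.
$3294.7: outcomes coincide → loss $0.
Total loss = $1211.8 + $1649.5 + $650 = $3511.3.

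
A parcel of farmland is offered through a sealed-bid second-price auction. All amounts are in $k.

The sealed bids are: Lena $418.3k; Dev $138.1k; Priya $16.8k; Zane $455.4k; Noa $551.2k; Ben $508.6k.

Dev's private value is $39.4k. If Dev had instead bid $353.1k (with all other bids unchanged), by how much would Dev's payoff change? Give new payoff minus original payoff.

The highest bid among the other bidders is $551.2k; Dev's bid doesn't change that.
Original bid $138.1k: Dev is not highest (top rival bid is $551.2k); payoff $0k.
Alternative bid $353.1k: Dev is not highest (top rival bid is $551.2k); payoff $0k.
Change in payoff = $0k − ($0k) = $0k.

$0k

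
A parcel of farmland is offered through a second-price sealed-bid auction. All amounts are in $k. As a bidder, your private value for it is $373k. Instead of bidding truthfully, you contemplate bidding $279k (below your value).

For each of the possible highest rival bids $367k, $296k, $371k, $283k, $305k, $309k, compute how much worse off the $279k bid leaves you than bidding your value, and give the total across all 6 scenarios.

The deviation costs you only when the competing bid falls strictly between $279k and $373k; elsewhere both bids give the same outcome.
$367k: truthful payoff $6k, deviation payoff $0k → loss $6k.
$296k: truthful payoff $77k, deviation payoff $0k → loss $77k.
$371k: truthful payoff $2k, deviation payoff $0k → loss $2k.
$283k: truthful payoff $90k, deviation payoff $0k → loss $90k.
$305k: truthful payoff $68k, deviation payoff $0k → loss $68k.
$309k: truthful payoff $64k, deviation payoff $0k → loss $64k.
Total loss = $6k + $77k + $2k + $90k + $68k + $64k = $307k.

$307k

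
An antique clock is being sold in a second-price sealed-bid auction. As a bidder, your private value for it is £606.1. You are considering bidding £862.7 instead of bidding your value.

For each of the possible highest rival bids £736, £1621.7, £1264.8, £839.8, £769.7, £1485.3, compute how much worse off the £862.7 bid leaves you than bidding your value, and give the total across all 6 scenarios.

The deviation costs you only when the competing bid falls strictly between £606.1 and £862.7; elsewhere both bids give the same outcome.
£736: truthful payoff £0, deviation payoff −£129.9 → loss £129.9.
£1621.7: outcomes coincide → loss £0.
£1264.8: outcomes coincide → loss £0.
£839.8: truthful payoff £0, deviation payoff −£233.7 → loss £233.7.
£769.7: truthful payoff £0, deviation payoff −£163.6 → loss £163.6.
£1485.3: outcomes coincide → loss £0.
Total loss = £129.9 + £233.7 + £163.6 = £527.2.

£527.2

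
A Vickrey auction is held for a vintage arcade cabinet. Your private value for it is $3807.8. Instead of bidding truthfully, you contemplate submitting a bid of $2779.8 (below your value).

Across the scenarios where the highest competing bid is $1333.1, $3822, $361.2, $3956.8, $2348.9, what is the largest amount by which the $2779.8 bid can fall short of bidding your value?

$1333.1: same outcome either way → loss $0.
$3822: same outcome either way → loss $0.
$361.2: same outcome either way → loss $0.
$3956.8: same outcome either way → loss $0.
$2348.9: same outcome either way → loss $0.
Maximum loss: $0.

$0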